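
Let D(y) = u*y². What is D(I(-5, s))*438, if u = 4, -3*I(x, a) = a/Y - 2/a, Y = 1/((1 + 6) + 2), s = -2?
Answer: 168776/3 ≈ 56259.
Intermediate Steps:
Y = ⅑ (Y = 1/(7 + 2) = 1/9 = ⅑ ≈ 0.11111)
I(x, a) = -3*a + 2/(3*a) (I(x, a) = -(a/(⅑) - 2/a)/3 = -(a*9 - 2/a)/3 = -(9*a - 2/a)/3 = -(-2/a + 9*a)/3 = -3*a + 2/(3*a))
D(y) = 4*y²
D(I(-5, s))*438 = (4*(-3*(-2) + (⅔)/(-2))²)*438 = (4*(6 + (⅔)*(-½))²)*438 = (4*(6 - ⅓)²)*438 = (4*(17/3)²)*438 = (4*(289/9))*438 = (1156/9)*438 = 168776/3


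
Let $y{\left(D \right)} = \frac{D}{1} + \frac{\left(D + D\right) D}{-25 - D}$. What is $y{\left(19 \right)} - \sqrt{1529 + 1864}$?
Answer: $\frac{57}{22} - 3 \sqrt{377} \approx -55.659$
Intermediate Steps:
$y{\left(D \right)} = D + \frac{2 D^{2}}{-25 - D}$ ($y{\left(D \right)} = D 1 + \frac{2 D D}{-25 - D} = D + \frac{2 D^{2}}{-25 - D}$)
$y{\left(19 \right)} - \sqrt{1529 + 1864} = \frac{19 \left(25 - 19\right)}{25 + 19} - \sqrt{1529 + 1864} = \frac{19 \left(25 - 19\right)}{44} - \sqrt{3393} = 19 \cdot \frac{1}{44} \cdot 6 - 3 \sqrt{377} = \frac{57}{22} - 3 \sqrt{377}$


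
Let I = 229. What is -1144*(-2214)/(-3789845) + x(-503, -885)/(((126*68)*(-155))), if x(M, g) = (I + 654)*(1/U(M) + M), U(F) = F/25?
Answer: -84517016132033/253163207416140 ≈ -0.33384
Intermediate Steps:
U(F) = F/25 (U(F) = F*(1/25) = F/25)
x(M, g) = 883*M + 22075/M (x(M, g) = (229 + 654)*(1/(M/25) + M) = 883*(25/M + M) = 883*(M + 25/M) = 883*M + 22075/M)
-1144*(-2214)/(-3789845) + x(-503, -885)/(((126*68)*(-155))) = -1144*(-2214)/(-3789845) + (883*(-503) + 22075/(-503))/(((126*68)*(-155))) = 2532816*(-1/3789845) + (-444149 + 22075*(-1/503))/((8568*(-155))) = -2532816/3789845 + (-444149 - 22075/503)/(-1328040) = -2532816/3789845 - 223429022/503*(-1/1328040) = -2532816/3789845 + 111714511/334002060 = -84517016132033/253163207416140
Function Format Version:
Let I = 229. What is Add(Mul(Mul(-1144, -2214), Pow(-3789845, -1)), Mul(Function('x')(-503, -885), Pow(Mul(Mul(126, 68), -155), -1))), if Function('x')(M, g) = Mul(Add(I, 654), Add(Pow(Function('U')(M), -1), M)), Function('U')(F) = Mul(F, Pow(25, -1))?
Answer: Rational(-84517016132033, 253163207416140) ≈ -0.33384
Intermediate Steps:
Function('U')(F) = Mul(Rational(1, 25), F) (Function('U')(F) = Mul(F, Rational(1, 25)) = Mul(Rational(1, 25), F))
Function('x')(M, g) = Add(Mul(883, M), Mul(22075, Pow(M, -1))) (Function('x')(M, g) = Mul(Add(229, 654), Add(Pow(Mul(Rational(1, 25), M), -1), M)) = Mul(883, Add(Mul(25, Pow(M, -1)), M)) = Mul(883, Add(M, Mul(25, Pow(M, -1)))) = Add(Mul(883, M), Mul(22075, Pow(M, -1))))
Add(Mul(Mul(-1144, -2214), Pow(-3789845, -1)), Mul(Function('x')(-503, -885), Pow(Mul(Mul(126, 68), -155), -1))) = Add(Mul(Mul(-1144, -2214), Pow(-3789845, -1)), Mul(Add(Mul(883, -503), Mul(22075, Pow(-503, -1))), Pow(Mul(Mul(126, 68), -155), -1))) = Add(Mul(2532816, Rational(-1, 3789845)), Mul(Add(-444149, Mul(22075, Rational(-1, 503))), Pow(Mul(8568, -155), -1))) = Add(Rational(-2532816, 3789845), Mul(Add(-444149, Rational(-22075, 503)), Pow(-1328040, -1))) = Add(Rational(-2532816, 3789845), Mul(Rational(-223429022, 503), Rational(-1, 1328040))) = Add(Rational(-2532816, 3789845), Rational(111714511, 334002060)) = Rational(-84517016132033, 253163207416140)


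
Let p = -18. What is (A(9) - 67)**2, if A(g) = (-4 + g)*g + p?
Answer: 1600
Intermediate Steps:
A(g) = -18 + g*(-4 + g) (A(g) = (-4 + g)*g - 18 = g*(-4 + g) - 18 = -18 + g*(-4 + g))
(A(9) - 67)**2 = ((-18 + 9**2 - 4*9) - 67)**2 = ((-18 + 81 - 36) - 67)**2 = (27 - 67)**2 = (-40)**2 = 1600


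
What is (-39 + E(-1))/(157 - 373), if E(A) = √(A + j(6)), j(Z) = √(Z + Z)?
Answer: 13/72 - √(-1 + 2*√3)/216 ≈ 0.17329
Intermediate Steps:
j(Z) = √2*√Z (j(Z) = √(2*Z) = √2*√Z)
E(A) = √(A + 2*√3) (E(A) = √(A + √2*√6) = √(A + 2*√3))
(-39 + E(-1))/(157 - 373) = (-39 + √(-1 + 2*√3))/(157 - 373) = (-39 + √(-1 + 2*√3))/(-216) = (-39 + √(-1 + 2*√3))*(-1/216) = 13/72 - √(-1 + 2*√3)/216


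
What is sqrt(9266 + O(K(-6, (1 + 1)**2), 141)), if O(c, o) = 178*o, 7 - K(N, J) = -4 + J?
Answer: 22*sqrt(71) ≈ 185.38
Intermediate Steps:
K(N, J) = 11 - J (K(N, J) = 7 - (-4 + J) = 7 + (4 - J) = 11 - J)
sqrt(9266 + O(K(-6, (1 + 1)**2), 141)) = sqrt(9266 + 178*141) = sqrt(9266 + 25098) = sqrt(34364) = 22*sqrt(71)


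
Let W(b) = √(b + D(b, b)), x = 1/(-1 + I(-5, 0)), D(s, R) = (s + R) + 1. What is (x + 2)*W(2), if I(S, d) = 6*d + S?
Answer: 11*√7/6 ≈ 4.8505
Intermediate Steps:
I(S, d) = S + 6*d
D(s, R) = 1 + R + s (D(s, R) = (R + s) + 1 = 1 + R + s)
x = -⅙ (x = 1/(-1 + (-5 + 6*0)) = 1/(-1 + (-5 + 0)) = 1/(-1 - 5) = 1/(-6) = -⅙ ≈ -0.16667)
W(b) = √(1 + 3*b) (W(b) = √(b + (1 + b + b)) = √(b + (1 + 2*b)) = √(1 + 3*b))
(x + 2)*W(2) = (-⅙ + 2)*√(1 + 3*2) = 11*√(1 + 6)/6 = 11*√7/6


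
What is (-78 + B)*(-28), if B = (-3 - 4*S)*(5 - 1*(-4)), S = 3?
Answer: 5964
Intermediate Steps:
B = -135 (B = (-3 - 4*3)*(5 - 1*(-4)) = (-3 - 12)*(5 + 4) = -15*9 = -135)
(-78 + B)*(-28) = (-78 - 135)*(-28) = -213*(-28) = 5964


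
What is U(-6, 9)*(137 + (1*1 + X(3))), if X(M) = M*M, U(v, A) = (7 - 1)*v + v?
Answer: -6174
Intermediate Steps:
U(v, A) = 7*v (U(v, A) = 6*v + v = 7*v)
X(M) = M**2
U(-6, 9)*(137 + (1*1 + X(3))) = (7*(-6))*(137 + (1*1 + 3**2)) = -42*(137 + (1 + 9)) = -42*(137 + 10) = -42*147 = -6174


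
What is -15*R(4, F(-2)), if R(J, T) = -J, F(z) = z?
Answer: 60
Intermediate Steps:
-15*R(4, F(-2)) = -(-15)*4 = -15*(-4) = 60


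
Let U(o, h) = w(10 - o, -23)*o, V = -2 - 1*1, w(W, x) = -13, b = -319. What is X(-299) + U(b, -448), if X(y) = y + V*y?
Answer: 4745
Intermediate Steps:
V = -3 (V = -2 - 1 = -3)
X(y) = -2*y (X(y) = y - 3*y = -2*y)
U(o, h) = -13*o
X(-299) + U(b, -448) = -2*(-299) - 13*(-319) = 598 + 4147 = 4745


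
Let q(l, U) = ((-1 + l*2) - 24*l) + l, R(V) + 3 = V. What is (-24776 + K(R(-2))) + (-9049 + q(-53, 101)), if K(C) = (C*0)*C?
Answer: -32713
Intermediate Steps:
R(V) = -3 + V
q(l, U) = -1 - 21*l (q(l, U) = ((-1 + 2*l) - 24*l) + l = (-1 - 22*l) + l = -1 - 21*l)
K(C) = 0 (K(C) = 0*C = 0)
(-24776 + K(R(-2))) + (-9049 + q(-53, 101)) = (-24776 + 0) + (-9049 + (-1 - 21*(-53))) = -24776 + (-9049 + (-1 + 1113)) = -24776 + (-9049 + 1112) = -24776 - 7937 = -32713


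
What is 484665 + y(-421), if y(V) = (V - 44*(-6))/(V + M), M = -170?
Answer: 286437172/591 ≈ 4.8467e+5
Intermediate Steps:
y(V) = (264 + V)/(-170 + V) (y(V) = (V - 44*(-6))/(V - 170) = (V + 264)/(-170 + V) = (264 + V)/(-170 + V))
484665 + y(-421) = 484665 + (264 - 421)/(-170 - 421) = 484665 - 157/(-591) = 484665 - 1/591*(-157) = 484665 + 157/591 = 286437172/591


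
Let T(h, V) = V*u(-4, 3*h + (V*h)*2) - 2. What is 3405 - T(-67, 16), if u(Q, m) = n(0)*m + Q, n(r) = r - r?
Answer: 3471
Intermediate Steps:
n(r) = 0
u(Q, m) = Q (u(Q, m) = 0*m + Q = 0 + Q = Q)
T(h, V) = -2 - 4*V (T(h, V) = V*(-4) - 2 = -4*V - 2 = -2 - 4*V)
3405 - T(-67, 16) = 3405 - (-2 - 4*16) = 3405 - (-2 - 64) = 3405 - 1*(-66) = 3405 + 66 = 3471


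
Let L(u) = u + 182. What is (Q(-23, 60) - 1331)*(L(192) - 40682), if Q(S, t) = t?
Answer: 51231468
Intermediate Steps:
L(u) = 182 + u
(Q(-23, 60) - 1331)*(L(192) - 40682) = (60 - 1331)*((182 + 192) - 40682) = -1271*(374 - 40682) = -1271*(-40308) = 51231468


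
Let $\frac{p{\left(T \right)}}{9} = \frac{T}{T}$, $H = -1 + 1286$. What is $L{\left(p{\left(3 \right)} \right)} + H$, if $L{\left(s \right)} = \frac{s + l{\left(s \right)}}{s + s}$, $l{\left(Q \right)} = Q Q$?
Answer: $1290$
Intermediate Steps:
$H = 1285$
$p{\left(T \right)} = 9$ ($p{\left(T \right)} = 9 \frac{T}{T} = 9 \cdot 1 = 9$)
$l{\left(Q \right)} = Q^{2}$
$L{\left(s \right)} = \frac{s + s^{2}}{2 s}$ ($L{\left(s \right)} = \frac{s + s^{2}}{s + s} = \frac{s + s^{2}}{2 s}$)
$L{\left(p{\left(3 \right)} \right)} + H = \left(\frac{1}{2} + \frac{1}{2} \cdot 9\right) + 1285 = \left(\frac{1}{2} + \frac{9}{2}\right) + 1285 = 5 + 1285 = 1290$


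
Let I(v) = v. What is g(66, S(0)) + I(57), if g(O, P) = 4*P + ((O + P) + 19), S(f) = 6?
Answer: 172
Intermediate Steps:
g(O, P) = 19 + O + 5*P (g(O, P) = 4*P + (19 + O + P) = 19 + O + 5*P)
g(66, S(0)) + I(57) = (19 + 66 + 5*6) + 57 = (19 + 66 + 30) + 57 = 115 + 57 = 172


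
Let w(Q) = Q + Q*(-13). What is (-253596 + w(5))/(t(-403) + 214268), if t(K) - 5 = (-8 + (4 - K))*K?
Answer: -63414/13369 ≈ -4.7434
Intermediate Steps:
w(Q) = -12*Q (w(Q) = Q - 13*Q = -12*Q)
t(K) = 5 + K*(-4 - K) (t(K) = 5 + (-8 + (4 - K))*K = 5 + (-4 - K)*K = 5 + K*(-4 - K))
(-253596 + w(5))/(t(-403) + 214268) = (-253596 - 12*5)/((5 - 1*(-403)² - 4*(-403)) + 214268) = (-253596 - 60)/((5 - 1*162409 + 1612) + 214268) = -253656/((5 - 162409 + 1612) + 214268) = -253656/(-160792 + 214268) = -253656/53476 = -253656*1/53476 = -63414/13369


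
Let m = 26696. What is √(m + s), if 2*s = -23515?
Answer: √59754/2 ≈ 122.22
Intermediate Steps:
s = -23515/2 (s = (½)*(-23515) = -23515/2 ≈ -11758.)
√(m + s) = √(26696 - 23515/2) = √(29877/2) = √59754/2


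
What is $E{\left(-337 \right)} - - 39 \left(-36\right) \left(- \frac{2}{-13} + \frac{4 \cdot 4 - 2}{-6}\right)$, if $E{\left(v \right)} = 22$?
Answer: $3082$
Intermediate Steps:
$E{\left(-337 \right)} - - 39 \left(-36\right) \left(- \frac{2}{-13} + \frac{4 \cdot 4 - 2}{-6}\right) = 22 - - 39 \left(-36\right) \left(- \frac{2}{-13} + \frac{4 \cdot 4 - 2}{-6}\right) = 22 - - \left(-1404\right) \left(\left(-2\right) \left(- \frac{1}{13}\right) + \left(16 - 2\right) \left(- \frac{1}{6}\right)\right) = 22 - - \left(-1404\right) \left(\frac{2}{13} + 14 \left(- \frac{1}{6}\right)\right) = 22 - - \left(-1404\right) \left(\frac{2}{13} - \frac{7}{3}\right) = 22 - - \frac{\left(-1404\right) \left(-85\right)}{39} = 22 - \left(-1\right) 3060 = 22 - -3060 = 22 + 3060 = 3082$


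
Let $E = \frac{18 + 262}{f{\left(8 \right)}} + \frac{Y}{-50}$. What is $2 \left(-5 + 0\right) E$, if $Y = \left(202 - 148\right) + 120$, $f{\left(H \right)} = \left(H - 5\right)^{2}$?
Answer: $- \frac{12434}{45} \approx -276.31$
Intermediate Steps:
$f{\left(H \right)} = \left(-5 + H\right)^{2}$
$Y = 174$ ($Y = 54 + 120 = 174$)
$E = \frac{6217}{225}$ ($E = \frac{18 + 262}{\left(-5 + 8\right)^{2}} + \frac{174}{-50} = \frac{280}{3^{2}} + 174 \left(- \frac{1}{50}\right) = \frac{280}{9} - \frac{87}{25} = \frac{6217}{225} \approx 27.631$)
$2 \left(-5 + 0\right) E = 2 \left(-5 + 0\right) \frac{6217}{225} = 2 \left(-5\right) \frac{6217}{225} = \left(-10\right) \frac{6217}{225} = - \frac{12434}{45}$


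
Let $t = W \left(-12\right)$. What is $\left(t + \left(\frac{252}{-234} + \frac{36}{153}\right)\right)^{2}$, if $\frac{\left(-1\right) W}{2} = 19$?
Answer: $\frac{10118348100}{48841} \approx 2.0717 \cdot 10^{5}$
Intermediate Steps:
$W = -38$ ($W = \left(-2\right) 19 = -38$)
$t = 456$ ($t = \left(-38\right) \left(-12\right) = 456$)
$\left(t + \left(\frac{252}{-234} + \frac{36}{153}\right)\right)^{2} = \left(456 + \left(\frac{252}{-234} + \frac{36}{153}\right)\right)^{2} = \left(456 + \left(252 \left(- \frac{1}{234}\right) + 36 \cdot \frac{1}{153}\right)\right)^{2} = \left(456 + \left(- \frac{14}{13} + \frac{4}{17}\right)\right)^{2} = \left(456 - \frac{186}{221}\right)^{2} = \left(\frac{100590}{221}\right)^{2} = \frac{10118348100}{48841}$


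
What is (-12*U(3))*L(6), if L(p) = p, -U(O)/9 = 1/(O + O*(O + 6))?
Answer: 108/5 ≈ 21.600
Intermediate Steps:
U(O) = -9/(O + O*(6 + O)) (U(O) = -9/(O + O*(O + 6)) = -9/(O + O*(6 + O)))
(-12*U(3))*L(6) = -(-108)/(3*(7 + 3))*6 = -(-108)/(3*10)*6 = -12*(-3/10)*6 = (18/5)*6 = 108/5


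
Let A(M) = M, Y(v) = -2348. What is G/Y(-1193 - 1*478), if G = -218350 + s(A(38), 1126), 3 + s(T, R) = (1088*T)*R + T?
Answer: -46335029/2348 ≈ -19734.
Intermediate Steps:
s(T, R) = -3 + T + 1088*R*T (s(T, R) = -3 + ((1088*T)*R + T) = -3 + (1088*R*T + T) = -3 + (T + 1088*R*T) = -3 + T + 1088*R*T)
G = 46335029 (G = -218350 + (-3 + 38 + 1088*1126*38) = -218350 + (-3 + 38 + 46553344) = -218350 + 46553379 = 46335029)
G/Y(-1193 - 1*478) = 46335029/(-2348) = 46335029*(-1/2348) = -46335029/2348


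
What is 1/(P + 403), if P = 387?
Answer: 1/790 ≈ 0.0012658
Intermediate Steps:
1/(P + 403) = 1/(387 + 403) = 1/790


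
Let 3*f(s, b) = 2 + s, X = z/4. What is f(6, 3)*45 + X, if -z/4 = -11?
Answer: 131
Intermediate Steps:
z = 44 (z = -4*(-11) = 44)
X = 11 (X = 44/4 = 44*(¼) = 11)
f(s, b) = ⅔ + s/3 (f(s, b) = (2 + s)/3 = ⅔ + s/3)
f(6, 3)*45 + X = (⅔ + (⅓)*6)*45 + 11 = (⅔ + 2)*45 + 11 = (8/3)*45 + 11 = 120 + 11 = 131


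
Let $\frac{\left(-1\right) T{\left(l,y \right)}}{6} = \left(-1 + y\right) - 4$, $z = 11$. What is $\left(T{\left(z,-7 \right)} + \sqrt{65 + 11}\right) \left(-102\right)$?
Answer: $-7344 - 204 \sqrt{19} \approx -8233.2$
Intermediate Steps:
$T{\left(l,y \right)} = 30 - 6 y$ ($T{\left(l,y \right)} = - 6 \left(\left(-1 + y\right) - 4\right) = - 6 \left(-5 + y\right) = 30 - 6 y$)
$\left(T{\left(z,-7 \right)} + \sqrt{65 + 11}\right) \left(-102\right) = \left(\left(30 - -42\right) + \sqrt{65 + 11}\right) \left(-102\right) = \left(\left(30 + 42\right) + \sqrt{76}\right) \left(-102\right) = \left(72 + 2 \sqrt{19}\right) \left(-102\right) = -7344 - 204 \sqrt{19}$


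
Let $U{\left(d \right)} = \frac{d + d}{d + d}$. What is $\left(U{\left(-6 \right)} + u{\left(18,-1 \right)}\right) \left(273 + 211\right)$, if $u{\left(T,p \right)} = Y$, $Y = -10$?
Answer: $-4356$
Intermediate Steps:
$u{\left(T,p \right)} = -10$
$U{\left(d \right)} = 1$ ($U{\left(d \right)} = \frac{2 d}{2 d} = 2 d \frac{1}{2 d} = 1$)
$\left(U{\left(-6 \right)} + u{\left(18,-1 \right)}\right) \left(273 + 211\right) = \left(1 - 10\right) \left(273 + 211\right) = \left(-9\right) 484 = -4356$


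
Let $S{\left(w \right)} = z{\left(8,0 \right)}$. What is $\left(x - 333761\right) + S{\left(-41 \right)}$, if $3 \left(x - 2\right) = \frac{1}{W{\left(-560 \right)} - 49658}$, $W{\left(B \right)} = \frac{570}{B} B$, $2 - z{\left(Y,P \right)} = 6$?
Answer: $- \frac{49151274433}{147264} \approx -3.3376 \cdot 10^{5}$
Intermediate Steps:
$z{\left(Y,P \right)} = -4$ ($z{\left(Y,P \right)} = 2 - 6 = -4$)
$S{\left(w \right)} = -4$
$W{\left(B \right)} = 570$
$x = \frac{294527}{147264}$ ($x = 2 + \frac{1}{3 \left(570 - 49658\right)} = 2 + \frac{1}{3 \left(-49088\right)} = 2 + \frac{1}{3} \left(- \frac{1}{49088}\right) = 2 - \frac{1}{147264} = \frac{294527}{147264} \approx 2.0$)
$\left(x - 333761\right) + S{\left(-41 \right)} = \left(\frac{294527}{147264} - 333761\right) - 4 = - \frac{49150685377}{147264} - 4 = - \frac{49151274433}{147264}$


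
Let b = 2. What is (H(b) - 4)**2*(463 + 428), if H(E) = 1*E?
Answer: 3564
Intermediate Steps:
H(E) = E
(H(b) - 4)**2*(463 + 428) = (2 - 4)**2*(463 + 428) = (-2)**2*891 = 4*891 = 3564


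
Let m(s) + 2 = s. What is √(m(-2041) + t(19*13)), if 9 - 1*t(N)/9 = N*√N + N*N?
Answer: 3*√(-61227 - 247*√247) ≈ 765.49*I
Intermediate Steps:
m(s) = -2 + s
t(N) = 81 - 9*N² - 9*N^(3/2) (t(N) = 81 - 9*(N*√N + N*N) = 81 - 9*(N^(3/2) + N²) = 81 - 9*(N² + N^(3/2)) = 81 + (-9*N² - 9*N^(3/2)) = 81 - 9*N² - 9*N^(3/2))
√(m(-2041) + t(19*13)) = √((-2 - 2041) + (81 - 9*(19*13)² - 9*247*√247)) = √(-2043 + (81 - 9*247² - 2223*√247)) = √(-2043 + (81 - 9*61009 - 2223*√247)) = √(-2043 + (81 - 549081 - 2223*√247)) = √(-2043 + (-549000 - 2223*√247)) = √(-551043 - 2223*√247)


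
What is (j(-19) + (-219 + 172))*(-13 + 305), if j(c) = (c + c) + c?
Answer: -30368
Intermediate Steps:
j(c) = 3*c (j(c) = 2*c + c = 3*c)
(j(-19) + (-219 + 172))*(-13 + 305) = (3*(-19) + (-219 + 172))*(-13 + 305) = (-57 - 47)*292 = -104*292 = -30368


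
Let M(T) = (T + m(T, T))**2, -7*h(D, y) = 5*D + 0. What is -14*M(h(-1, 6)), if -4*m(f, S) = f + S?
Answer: -25/14 ≈ -1.7857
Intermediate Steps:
h(D, y) = -5*D/7 (h(D, y) = -(5*D + 0)/7 = -5*D/7)
m(f, S) = -S/4 - f/4 (m(f, S) = -(f + S)/4 = -(S + f)/4 = -S/4 - f/4)
M(T) = T**2/4 (M(T) = (T + (-T/4 - T/4))**2 = (T - T/2)**2 = (T/2)**2 = T**2/4)
-14*M(h(-1, 6)) = -7*(-5/7*(-1))**2/2 = -7*(5/7)**2/2 = -7*25/(2*49) = -14*25/196 = -25/14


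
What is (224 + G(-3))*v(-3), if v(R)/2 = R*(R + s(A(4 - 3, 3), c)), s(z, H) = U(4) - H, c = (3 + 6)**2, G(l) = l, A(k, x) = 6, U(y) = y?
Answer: 106080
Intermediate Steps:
c = 81 (c = 9**2 = 81)
s(z, H) = 4 - H
v(R) = 2*R*(-77 + R) (v(R) = 2*(R*(R + (4 - 1*81))) = 2*(R*(R + (4 - 81))) = 2*(R*(R - 77)) = 2*(R*(-77 + R)) = 2*R*(-77 + R))
(224 + G(-3))*v(-3) = (224 - 3)*(2*(-3)*(-77 - 3)) = 221*(2*(-3)*(-80)) = 221*480 = 106080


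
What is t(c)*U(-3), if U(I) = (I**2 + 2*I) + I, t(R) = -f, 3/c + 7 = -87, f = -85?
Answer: 0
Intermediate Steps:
c = -3/94 (c = 3/(-7 - 87) = 3/(-94) = 3*(-1/94) = -3/94 ≈ -0.031915)
t(R) = 85 (t(R) = -1*(-85) = 85)
U(I) = I**2 + 3*I
t(c)*U(-3) = 85*(-3*(3 - 3)) = 85*(-3*0) = 85*0 = 0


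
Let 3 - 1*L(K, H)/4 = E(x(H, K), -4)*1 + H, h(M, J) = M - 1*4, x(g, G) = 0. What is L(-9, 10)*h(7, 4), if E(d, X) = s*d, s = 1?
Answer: -84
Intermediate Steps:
h(M, J) = -4 + M (h(M, J) = M - 4 = -4 + M)
E(d, X) = d (E(d, X) = 1*d = d)
L(K, H) = 12 - 4*H (L(K, H) = 12 - 4*(0*1 + H) = 12 - 4*(0 + H) = 12 - 4*H)
L(-9, 10)*h(7, 4) = (12 - 4*10)*(-4 + 7) = (12 - 40)*3 = -28*3 = -84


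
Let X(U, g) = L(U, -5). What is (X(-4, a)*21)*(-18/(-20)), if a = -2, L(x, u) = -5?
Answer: -189/2 ≈ -94.500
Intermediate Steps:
X(U, g) = -5
(X(-4, a)*21)*(-18/(-20)) = (-5*21)*(-18/(-20)) = -(-1890)*(-1)/20 = -105*9/10 = -189/2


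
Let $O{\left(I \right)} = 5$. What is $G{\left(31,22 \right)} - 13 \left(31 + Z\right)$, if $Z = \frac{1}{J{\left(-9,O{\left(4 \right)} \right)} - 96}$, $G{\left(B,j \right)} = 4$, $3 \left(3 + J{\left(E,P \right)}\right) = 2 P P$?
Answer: $- \frac{7578}{19} \approx -398.84$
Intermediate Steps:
$J{\left(E,P \right)} = -3 + \frac{2 P^{2}}{3}$ ($J{\left(E,P \right)} = -3 + \frac{2 P P}{3} = -3 + \frac{2 P^{2}}{3}$)
$Z = - \frac{3}{247}$ ($Z = \frac{1}{\left(-3 + \frac{2 \cdot 5^{2}}{3}\right) - 96} = \frac{1}{\left(-3 + \frac{2}{3} \cdot 25\right) - 96} = \frac{1}{\left(-3 + \frac{50}{3}\right) - 96} = \frac{1}{\frac{41}{3} - 96} = \frac{1}{- \frac{247}{3}} = - \frac{3}{247} \approx -0.012146$)
$G{\left(31,22 \right)} - 13 \left(31 + Z\right) = 4 - 13 \left(31 - \frac{3}{247}\right) = 4 - \frac{7654}{19} = - \frac{7578}{19}$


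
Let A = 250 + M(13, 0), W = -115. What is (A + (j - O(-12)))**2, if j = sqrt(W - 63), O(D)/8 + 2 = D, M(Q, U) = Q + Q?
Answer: (388 + I*sqrt(178))**2 ≈ 1.5037e+5 + 10353.0*I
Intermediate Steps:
M(Q, U) = 2*Q
O(D) = -16 + 8*D
j = I*sqrt(178) (j = sqrt(-115 - 63) = sqrt(-178) = I*sqrt(178) ≈ 13.342*I)
A = 276 (A = 250 + 2*13 = 250 + 26 = 276)
(A + (j - O(-12)))**2 = (276 + (I*sqrt(178) - (-16 + 8*(-12))))**2 = (276 + (I*sqrt(178) - (-16 - 96)))**2 = (276 + (I*sqrt(178) - 1*(-112)))**2 = (276 + (I*sqrt(178) + 112))**2 = (276 + (112 + I*sqrt(178)))**2 = (388 + I*sqrt(178))**2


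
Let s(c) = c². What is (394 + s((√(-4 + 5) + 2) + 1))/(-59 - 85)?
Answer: -205/72 ≈ -2.8472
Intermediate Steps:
(394 + s((√(-4 + 5) + 2) + 1))/(-59 - 85) = (394 + ((√(-4 + 5) + 2) + 1)²)/(-59 - 85) = (394 + ((√1 + 2) + 1)²)/(-144) = (394 + ((1 + 2) + 1)²)*(-1/144) = (394 + (3 + 1)²)*(-1/144) = (394 + 4²)*(-1/144) = (394 + 16)*(-1/144) = 410*(-1/144) = -205/72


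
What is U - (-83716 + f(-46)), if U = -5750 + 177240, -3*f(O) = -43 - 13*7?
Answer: 765484/3 ≈ 2.5516e+5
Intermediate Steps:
f(O) = 134/3 (f(O) = -(-43 - 13*7)/3 = -(-43 - 1*91)/3 = -(-43 - 91)/3 = -⅓*(-134) = 134/3)
U = 171490
U - (-83716 + f(-46)) = 171490 - (-83716 + 134/3) = 171490 - 1*(-251014/3) = 171490 + 251014/3 = 765484/3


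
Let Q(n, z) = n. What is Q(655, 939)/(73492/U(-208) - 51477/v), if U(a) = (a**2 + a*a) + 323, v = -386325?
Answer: 7325675578875/10954208609 ≈ 668.75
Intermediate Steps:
U(a) = 323 + 2*a**2 (U(a) = (a**2 + a**2) + 323 = 2*a**2 + 323 = 323 + 2*a**2)
Q(655, 939)/(73492/U(-208) - 51477/v) = 655/(73492/(323 + 2*(-208)**2) - 51477/(-386325)) = 655/(73492/(323 + 2*43264) - 51477*(-1/386325)) = 655/(73492/(323 + 86528) + 17159/128775) = 655/(73492/86851 + 17159/128775) = 655/(10954208609/11184237525) = 655*(11184237525/10954208609) = 7325675578875/10954208609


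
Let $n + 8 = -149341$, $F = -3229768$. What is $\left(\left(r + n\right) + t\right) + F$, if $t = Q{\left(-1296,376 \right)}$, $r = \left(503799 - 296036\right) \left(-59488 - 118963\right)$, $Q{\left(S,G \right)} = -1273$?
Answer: $-37078895503$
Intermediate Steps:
$n = -149349$ ($n = -8 - 149341 = -149349$)
$r = -37075515113$ ($r = 207763 \left(-178451\right) = -37075515113$)
$t = -1273$
$\left(\left(r + n\right) + t\right) + F = \left(\left(-37075515113 - 149349\right) - 1273\right) - 3229768 = \left(-37075664462 - 1273\right) - 3229768 = -37075665735 - 3229768 = -37078895503$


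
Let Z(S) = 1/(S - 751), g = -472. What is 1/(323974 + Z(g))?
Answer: 1223/396220201 ≈ 3.0867e-6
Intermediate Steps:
Z(S) = 1/(-751 + S)
1/(323974 + Z(g)) = 1/(323974 + 1/(-751 - 472)) = 1/(323974 + 1/(-1223)) = 1/(323974 - 1/1223) = 1/(396220201/1223) = 1223/396220201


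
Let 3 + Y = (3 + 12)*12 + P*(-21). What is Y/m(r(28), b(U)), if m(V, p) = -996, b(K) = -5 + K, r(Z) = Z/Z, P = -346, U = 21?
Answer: -2481/332 ≈ -7.4729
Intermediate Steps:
r(Z) = 1
Y = 7443 (Y = -3 + ((3 + 12)*12 - 346*(-21)) = -3 + (15*12 + 7266) = -3 + (180 + 7266) = -3 + 7446 = 7443)
Y/m(r(28), b(U)) = 7443/(-996) = 7443*(-1/996) = -2481/332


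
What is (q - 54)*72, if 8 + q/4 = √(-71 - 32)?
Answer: -6192 + 288*I*√103 ≈ -6192.0 + 2922.9*I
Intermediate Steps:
q = -32 + 4*I*√103 (q = -32 + 4*√(-71 - 32) = -32 + 4*√(-103) = -32 + 4*(I*√103) = -32 + 4*I*√103 ≈ -32.0 + 40.596*I)
(q - 54)*72 = ((-32 + 4*I*√103) - 54)*72 = (-86 + 4*I*√103)*72 = -6192 + 288*I*√103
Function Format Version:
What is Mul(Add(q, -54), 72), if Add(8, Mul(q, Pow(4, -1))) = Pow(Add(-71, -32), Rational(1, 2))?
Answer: Add(-6192, Mul(288, I, Pow(103, Rational(1, 2)))) ≈ Add(-6192.0, Mul(2922.9, I))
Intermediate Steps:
q = Add(-32, Mul(4, I, Pow(103, Rational(1, 2)))) (q = Add(-32, Mul(4, Pow(Add(-71, -32), Rational(1, 2)))) = Add(-32, Mul(4, Pow(-103, Rational(1, 2)))) = Add(-32, Mul(4, Mul(I, Pow(103, Rational(1, 2))))) = Add(-32, Mul(4, I, Pow(103, Rational(1, 2)))) ≈ Add(-32.000, Mul(40.596, I)))
Mul(Add(q, -54), 72) = Mul(Add(Add(-32, Mul(4, I, Pow(103, Rational(1, 2)))), -54), 72) = Mul(Add(-86, Mul(4, I, Pow(103, Rational(1, 2)))), 72) = Add(-6192, Mul(288, I, Pow(103, Rational(1, 2))))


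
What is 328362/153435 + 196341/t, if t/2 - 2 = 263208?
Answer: 2706425405/1076950036 ≈ 2.5130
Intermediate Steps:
t = 526420 (t = 4 + 2*263208 = 4 + 526416 = 526420)
328362/153435 + 196341/t = 328362/153435 + 196341/526420 = 328362*(1/153435) + 196341*(1/526420) = 109454/51145 + 196341/526420 = 2706425405/1076950036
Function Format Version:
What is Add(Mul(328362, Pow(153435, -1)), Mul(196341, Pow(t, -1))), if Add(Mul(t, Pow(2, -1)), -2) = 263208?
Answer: Rational(2706425405, 1076950036) ≈ 2.5130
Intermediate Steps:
t = 526420 (t = Add(4, Mul(2, 263208)) = Add(4, 526416) = 526420)
Add(Mul(328362, Pow(153435, -1)), Mul(196341, Pow(t, -1))) = Add(Mul(328362, Pow(153435, -1)), Mul(196341, Pow(526420, -1))) = Add(Mul(328362, Rational(1, 153435)), Mul(196341, Rational(1, 526420))) = Add(Rational(109454, 51145), Rational(196341, 526420)) = Rational(2706425405, 1076950036)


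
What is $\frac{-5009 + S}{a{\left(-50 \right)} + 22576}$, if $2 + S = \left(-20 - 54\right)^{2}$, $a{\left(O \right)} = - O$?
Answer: $\frac{155}{7542} \approx 0.020552$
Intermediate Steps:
$S = 5474$ ($S = -2 + \left(-20 - 54\right)^{2} = -2 + \left(-74\right)^{2} = -2 + 5476 = 5474$)
$\frac{-5009 + S}{a{\left(-50 \right)} + 22576} = \frac{-5009 + 5474}{\left(-1\right) \left(-50\right) + 22576} = \frac{465}{50 + 22576} = \frac{465}{22626} = 465 \cdot \frac{1}{22626} = \frac{155}{7542}$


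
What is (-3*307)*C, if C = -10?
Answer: 9210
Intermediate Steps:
(-3*307)*C = -3*307*(-10) = -921*(-10) = 9210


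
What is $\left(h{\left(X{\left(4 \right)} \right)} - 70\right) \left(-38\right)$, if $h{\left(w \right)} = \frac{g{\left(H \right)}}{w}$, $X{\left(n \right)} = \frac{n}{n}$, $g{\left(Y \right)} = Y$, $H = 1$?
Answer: $2622$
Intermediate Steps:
$X{\left(n \right)} = 1$
$h{\left(w \right)} = \frac{1}{w}$ ($h{\left(w \right)} = 1 \frac{1}{w} = \frac{1}{w}$)
$\left(h{\left(X{\left(4 \right)} \right)} - 70\right) \left(-38\right) = \left(1^{-1} - 70\right) \left(-38\right) = \left(1 - 70\right) \left(-38\right) = \left(-69\right) \left(-38\right) = 2622$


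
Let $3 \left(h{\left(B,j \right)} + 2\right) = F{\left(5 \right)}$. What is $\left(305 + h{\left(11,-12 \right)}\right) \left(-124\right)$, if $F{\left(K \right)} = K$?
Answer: $- \frac{113336}{3} \approx -37779.0$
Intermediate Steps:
$h{\left(B,j \right)} = - \frac{1}{3}$ ($h{\left(B,j \right)} = -2 + \frac{1}{3} \cdot 5 = -2 + \frac{5}{3} = - \frac{1}{3}$)
$\left(305 + h{\left(11,-12 \right)}\right) \left(-124\right) = \left(305 - \frac{1}{3}\right) \left(-124\right) = \frac{914}{3} \left(-124\right) = - \frac{113336}{3}$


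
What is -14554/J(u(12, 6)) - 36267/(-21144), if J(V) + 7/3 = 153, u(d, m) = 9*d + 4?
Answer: -75566387/796424 ≈ -94.882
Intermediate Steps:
u(d, m) = 4 + 9*d
J(V) = 452/3 (J(V) = -7/3 + 153 = 452/3)
-14554/J(u(12, 6)) - 36267/(-21144) = -14554/452/3 - 36267/(-21144) = -14554*3/452 - 36267*(-1/21144) = -21831/226 + 12089/7048 = -75566387/796424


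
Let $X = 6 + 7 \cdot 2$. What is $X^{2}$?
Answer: $400$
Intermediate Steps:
$X = 20$ ($X = 6 + 14 = 20$)
$X^{2} = 20^{2} = 400$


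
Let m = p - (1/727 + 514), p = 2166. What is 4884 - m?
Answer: 2349665/727 ≈ 3232.0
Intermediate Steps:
m = 1201003/727 (m = 2166 - (1/727 + 514) = 2166 - 1*373679/727 = 2166 - 373679/727 = 1201003/727 ≈ 1652.0)
4884 - m = 4884 - 1*1201003/727 = 4884 - 1201003/727 = 2349665/727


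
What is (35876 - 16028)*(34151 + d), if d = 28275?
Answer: 1239031248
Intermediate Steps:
(35876 - 16028)*(34151 + d) = (35876 - 16028)*(34151 + 28275) = 19848*62426 = 1239031248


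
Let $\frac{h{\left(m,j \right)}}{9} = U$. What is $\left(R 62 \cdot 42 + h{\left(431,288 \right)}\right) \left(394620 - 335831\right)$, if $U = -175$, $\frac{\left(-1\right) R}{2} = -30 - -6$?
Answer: $7255562013$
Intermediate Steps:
$R = 48$ ($R = - 2 \left(-30 - -6\right) = - 2 \left(-30 + 6\right) = \left(-2\right) \left(-24\right) = 48$)
$h{\left(m,j \right)} = -1575$ ($h{\left(m,j \right)} = 9 \left(-175\right) = -1575$)
$\left(R 62 \cdot 42 + h{\left(431,288 \right)}\right) \left(394620 - 335831\right) = \left(48 \cdot 62 \cdot 42 - 1575\right) \left(394620 - 335831\right) = \left(2976 \cdot 42 - 1575\right) 58789 = \left(124992 - 1575\right) 58789 = 123417 \cdot 58789 = 7255562013$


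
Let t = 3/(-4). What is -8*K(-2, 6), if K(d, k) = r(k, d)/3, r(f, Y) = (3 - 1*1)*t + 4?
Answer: -20/3 ≈ -6.6667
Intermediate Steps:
t = -¾ (t = 3*(-¼) = -¾ ≈ -0.75000)
r(f, Y) = 5/2 (r(f, Y) = (3 - 1*1)*(-¾) + 4 = (3 - 1)*(-¾) + 4 = 2*(-¾) + 4 = -3/2 + 4 = 5/2)
K(d, k) = ⅚ (K(d, k) = (5/2)/3 = (5/2)*(⅓) = ⅚)
-8*K(-2, 6) = -8*⅚ = -20/3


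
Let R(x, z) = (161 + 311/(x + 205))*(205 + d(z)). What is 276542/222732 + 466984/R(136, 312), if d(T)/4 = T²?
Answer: 249323379378143/199619343249246 ≈ 1.2490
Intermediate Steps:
d(T) = 4*T²
R(x, z) = (161 + 311/(205 + x))*(205 + 4*z²) (R(x, z) = (161 + 311/(x + 205))*(205 + 4*z²) = (161 + 311/(205 + x))*(205 + 4*z²))
276542/222732 + 466984/R(136, 312) = 276542/222732 + 466984/(((6829780 + 33005*136 + 133264*312² + 644*136*312²)/(205 + 136))) = 276542*(1/222732) + 466984/(((6829780 + 4488680 + 133264*97344 + 644*136*97344)/341)) = 138271/111366 + 466984/(((6829780 + 4488680 + 12972450816 + 8525776896)/341)) = 138271/111366 + 466984/(((1/341)*21509546172)) = 138271/111366 + 466984/(21509546172/341) = 138271/111366 + 466984*(341/21509546172) = 138271/111366 + 39810386/5377386543 = 249323379378143/199619343249246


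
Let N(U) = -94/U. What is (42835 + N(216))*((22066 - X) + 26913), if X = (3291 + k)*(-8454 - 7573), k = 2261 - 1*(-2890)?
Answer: 626142072943429/108 ≈ 5.7976e+12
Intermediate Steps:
k = 5151 (k = 2261 + 2890 = 5151)
X = -135299934 (X = (3291 + 5151)*(-8454 - 7573) = 8442*(-16027) = -135299934)
(42835 + N(216))*((22066 - X) + 26913) = (42835 - 94/216)*((22066 - 1*(-135299934)) + 26913) = (42835 - 94*1/216)*((22066 + 135299934) + 26913) = (42835 - 47/108)*(135322000 + 26913) = (4626133/108)*135348913 = 626142072943429/108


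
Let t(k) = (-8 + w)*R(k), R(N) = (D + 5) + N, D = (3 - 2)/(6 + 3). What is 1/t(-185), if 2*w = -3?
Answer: 18/30761 ≈ 0.00058516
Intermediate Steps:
D = 1/9 ≈ 0.11111
R(N) = 46/9 + N (R(N) = (1/9 + 5) + N = 46/9 + N)
w = -3/2 (w = (1/2)*(-3) = -3/2 ≈ -1.5000)
t(k) = -437/9 - 19*k/2 (t(k) = (-8 - 3/2)*(46/9 + k) = -19*(46/9 + k)/2 = -437/9 - 19*k/2)
1/t(-185) = 1/(-437/9 - 19/2*(-185)) = 1/(-437/9 + 3515/2) = 1/(30761/18) = 18/30761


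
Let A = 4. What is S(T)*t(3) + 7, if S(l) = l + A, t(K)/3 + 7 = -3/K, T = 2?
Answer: -137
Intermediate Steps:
t(K) = -21 - 9/K (t(K) = -21 + 3*(-3/K) = -21 - 9/K)
S(l) = 4 + l (S(l) = l + 4 = 4 + l)
S(T)*t(3) + 7 = (4 + 2)*(-21 - 9/3) + 7 = 6*(-21 - 9*1/3) + 7 = 6*(-21 - 3) + 7 = 6*(-24) + 7 = -144 + 7 = -137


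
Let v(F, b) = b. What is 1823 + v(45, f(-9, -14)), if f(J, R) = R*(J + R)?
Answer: 2145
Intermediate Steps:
1823 + v(45, f(-9, -14)) = 1823 - 14*(-9 - 14) = 1823 - 14*(-23) = 1823 + 322 = 2145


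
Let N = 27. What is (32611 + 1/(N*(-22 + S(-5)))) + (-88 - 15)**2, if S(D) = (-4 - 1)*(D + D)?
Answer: 32674321/756 ≈ 43220.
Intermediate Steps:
S(D) = -10*D
(32611 + 1/(N*(-22 + S(-5)))) + (-88 - 15)**2 = (32611 + 1/(27*(-22 - 10*(-5)))) + (-88 - 15)**2 = (32611 + 1/(27*(-22 + 50))) + (-103)**2 = (32611 + 1/(27*28)) + 10609 = (32611 + 1/756) + 10609 = 24653917/756 + 10609 = 32674321/756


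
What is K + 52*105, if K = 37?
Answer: 5497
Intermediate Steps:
K + 52*105 = 37 + 52*105 = 37 + 5460 = 5497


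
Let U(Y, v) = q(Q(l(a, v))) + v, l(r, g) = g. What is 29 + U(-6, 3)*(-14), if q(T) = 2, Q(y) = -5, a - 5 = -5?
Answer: -41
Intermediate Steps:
a = 0 (a = 5 - 5 = 0)
U(Y, v) = 2 + v
29 + U(-6, 3)*(-14) = 29 + (2 + 3)*(-14) = 29 + 5*(-14) = 29 - 70 = -41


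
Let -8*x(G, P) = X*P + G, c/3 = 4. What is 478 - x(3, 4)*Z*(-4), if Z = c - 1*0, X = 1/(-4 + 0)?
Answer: 466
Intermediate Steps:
c = 12 (c = 3*4 = 12)
X = -¼ (X = 1/(-4) = -¼ ≈ -0.25000)
x(G, P) = -G/8 + P/32 (x(G, P) = -(-P/4 + G)/8 = -(G - P/4)/8 = -G/8 + P/32)
Z = 12 (Z = 12 - 1*0 = 12 + 0 = 12)
478 - x(3, 4)*Z*(-4) = 478 - (-⅛*3 + (1/32)*4)*12*(-4) = 478 - (-3/8 + ⅛)*12*(-4) = 478 - (-¼*12)*(-4) = 478 - (-3)*(-4) = 478 - 1*12 = 478 - 12 = 466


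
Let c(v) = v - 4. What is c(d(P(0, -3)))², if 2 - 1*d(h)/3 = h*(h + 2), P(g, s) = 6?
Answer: 20164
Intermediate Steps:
d(h) = 6 - 3*h*(2 + h) (d(h) = 6 - 3*h*(h + 2) = 6 - 3*h*(2 + h))
c(v) = -4 + v
c(d(P(0, -3)))² = (-4 + (6 - 6*6 - 3*6²))² = (-4 + (6 - 36 - 3*36))² = (-4 + (6 - 36 - 108))² = (-4 - 138)² = (-142)² = 20164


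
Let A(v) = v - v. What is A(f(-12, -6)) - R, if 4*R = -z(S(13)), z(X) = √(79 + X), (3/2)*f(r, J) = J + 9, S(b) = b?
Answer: √23/2 ≈ 2.3979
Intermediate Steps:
f(r, J) = 6 + 2*J/3 (f(r, J) = 2*(J + 9)/3 = 2*(9 + J)/3 = 6 + 2*J/3)
A(v) = 0
R = -√23/2 (R = (-√(79 + 13))/4 = (-√92)/4 = (-2*√23)/4 = -√23/2 ≈ -2.3979)
A(f(-12, -6)) - R = 0 - (-1)*√23/2 = 0 + √23/2 = √23/2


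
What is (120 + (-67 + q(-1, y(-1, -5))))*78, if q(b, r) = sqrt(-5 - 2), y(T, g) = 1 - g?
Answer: 4134 + 78*I*sqrt(7) ≈ 4134.0 + 206.37*I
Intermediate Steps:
q(b, r) = I*sqrt(7) (q(b, r) = sqrt(-7) = I*sqrt(7))
(120 + (-67 + q(-1, y(-1, -5))))*78 = (120 + (-67 + I*sqrt(7)))*78 = (53 + I*sqrt(7))*78 = 4134 + 78*I*sqrt(7)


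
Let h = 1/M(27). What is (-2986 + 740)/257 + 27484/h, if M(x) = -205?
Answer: -1447996786/257 ≈ -5.6342e+6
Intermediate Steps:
h = -1/205 (h = 1/(-205) = -1/205 ≈ -0.0048781)
(-2986 + 740)/257 + 27484/h = (-2986 + 740)/257 + 27484/(-1/205) = -2246*1/257 + 27484*(-205) = -2246/257 - 5634220 = -1447996786/257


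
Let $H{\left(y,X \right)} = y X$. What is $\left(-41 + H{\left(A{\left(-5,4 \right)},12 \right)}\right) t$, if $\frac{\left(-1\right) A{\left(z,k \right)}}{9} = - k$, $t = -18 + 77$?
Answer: $23069$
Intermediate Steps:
$t = 59$
$A{\left(z,k \right)} = 9 k$ ($A{\left(z,k \right)} = - 9 \left(- k\right) = 9 k$)
$H{\left(y,X \right)} = X y$
$\left(-41 + H{\left(A{\left(-5,4 \right)},12 \right)}\right) t = \left(-41 + 12 \cdot 9 \cdot 4\right) 59 = \left(-41 + 12 \cdot 36\right) 59 = \left(-41 + 432\right) 59 = 391 \cdot 59 = 23069$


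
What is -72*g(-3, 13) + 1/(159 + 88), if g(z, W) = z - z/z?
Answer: 71137/247 ≈ 288.00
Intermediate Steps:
g(z, W) = -1 + z (g(z, W) = z - 1*1 = z - 1 = -1 + z)
-72*g(-3, 13) + 1/(159 + 88) = -72*(-1 - 3) + 1/(159 + 88) = -72*(-4) + 1/247 = 288 + 1/247 = 71137/247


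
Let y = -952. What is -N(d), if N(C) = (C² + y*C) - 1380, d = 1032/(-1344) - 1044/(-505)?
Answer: 2091693260439/799758400 ≈ 2615.4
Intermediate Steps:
d = 36749/28280 (d = 1032*(-1/1344) - 1044*(-1/505) = -43/56 + 1044/505 = 36749/28280 ≈ 1.2995)
N(C) = -1380 + C² - 952*C (N(C) = (C² - 952*C) - 1380 = -1380 + C² - 952*C)
-N(d) = -(-1380 + (36749/28280)² - 952*36749/28280) = -(-1380 + 1350489001/799758400 - 624733/505) = -1*(-2091693260439/799758400) = 2091693260439/799758400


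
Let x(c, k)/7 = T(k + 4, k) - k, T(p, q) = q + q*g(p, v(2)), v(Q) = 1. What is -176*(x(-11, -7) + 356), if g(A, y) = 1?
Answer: -54032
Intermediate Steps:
T(p, q) = 2*q (T(p, q) = q + q*1 = q + q = 2*q)
x(c, k) = 7*k (x(c, k) = 7*(2*k - k) = 7*k)
-176*(x(-11, -7) + 356) = -176*(7*(-7) + 356) = -176*(-49 + 356) = -176*307 = -54032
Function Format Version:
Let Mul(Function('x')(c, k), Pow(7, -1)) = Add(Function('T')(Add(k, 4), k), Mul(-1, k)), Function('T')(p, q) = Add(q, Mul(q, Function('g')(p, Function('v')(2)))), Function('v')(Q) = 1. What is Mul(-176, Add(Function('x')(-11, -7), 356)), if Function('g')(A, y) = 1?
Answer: -54032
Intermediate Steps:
Function('T')(p, q) = Mul(2, q) (Function('T')(p, q) = Add(q, Mul(q, 1)) = Add(q, q) = Mul(2, q))
Function('x')(c, k) = Mul(7, k) (Function('x')(c, k) = Mul(7, Add(Mul(2, k), Mul(-1, k))) = Mul(7, k))
Mul(-176, Add(Function('x')(-11, -7), 356)) = Mul(-176, Add(Mul(7, -7), 356)) = Mul(-176, Add(-49, 356)) = Mul(-176, 307) = -54032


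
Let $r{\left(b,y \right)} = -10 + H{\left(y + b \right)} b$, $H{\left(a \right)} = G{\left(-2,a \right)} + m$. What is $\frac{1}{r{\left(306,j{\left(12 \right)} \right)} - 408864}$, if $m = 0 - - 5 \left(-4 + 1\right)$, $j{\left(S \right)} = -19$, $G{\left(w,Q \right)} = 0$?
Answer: $- \frac{1}{413464} \approx -2.4186 \cdot 10^{-6}$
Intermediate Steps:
$m = -15$ ($m = 0 - \left(-5\right) \left(-3\right) = 0 - 15 = -15$)
$H{\left(a \right)} = -15$ ($H{\left(a \right)} = 0 - 15 = -15$)
$r{\left(b,y \right)} = -10 - 15 b$
$\frac{1}{r{\left(306,j{\left(12 \right)} \right)} - 408864} = \frac{1}{\left(-10 - 4590\right) - 408864} = \frac{1}{-4600 - 408864} = \frac{1}{-413464} = - \frac{1}{413464}$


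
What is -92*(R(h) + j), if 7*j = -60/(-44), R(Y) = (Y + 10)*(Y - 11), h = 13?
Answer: -327244/77 ≈ -4249.9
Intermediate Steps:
R(Y) = (-11 + Y)*(10 + Y) (R(Y) = (10 + Y)*(-11 + Y) = (-11 + Y)*(10 + Y))
j = 15/77 (j = (-60/(-44))/7 = (-60*(-1/44))/7 = (⅐)*(15/11) = 15/77 ≈ 0.19481)
-92*(R(h) + j) = -92*((-110 + 13² - 1*13) + 15/77) = -92*((-110 + 169 - 13) + 15/77) = -92*(46 + 15/77) = -92*3557/77 = -327244/77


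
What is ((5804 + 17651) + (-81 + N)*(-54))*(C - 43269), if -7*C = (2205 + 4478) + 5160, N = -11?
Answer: -8945457098/7 ≈ -1.2779e+9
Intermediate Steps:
C = -11843/7 (C = -((2205 + 4478) + 5160)/7 = -(6683 + 5160)/7 = -1/7*11843 = -11843/7 ≈ -1691.9)
((5804 + 17651) + (-81 + N)*(-54))*(C - 43269) = ((5804 + 17651) + (-81 - 11)*(-54))*(-11843/7 - 43269) = (23455 - 92*(-54))*(-314726/7) = (23455 + 4968)*(-314726/7) = 28423*(-314726/7) = -8945457098/7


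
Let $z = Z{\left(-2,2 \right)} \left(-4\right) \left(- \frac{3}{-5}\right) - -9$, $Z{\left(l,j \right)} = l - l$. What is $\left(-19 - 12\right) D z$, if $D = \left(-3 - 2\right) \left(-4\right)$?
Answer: $-5580$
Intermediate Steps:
$Z{\left(l,j \right)} = 0$
$D = 20$ ($D = \left(-5\right) \left(-4\right) = 20$)
$z = 9$ ($z = 0 \left(-4\right) \left(- \frac{3}{-5}\right) - -9 = 0 \left(\left(-3\right) \left(- \frac{1}{5}\right)\right) + 9 = 0 \cdot \frac{3}{5} + 9 = 0 + 9 = 9$)
$\left(-19 - 12\right) D z = \left(-19 - 12\right) 20 \cdot 9 = \left(-31\right) 20 \cdot 9 = \left(-620\right) 9 = -5580$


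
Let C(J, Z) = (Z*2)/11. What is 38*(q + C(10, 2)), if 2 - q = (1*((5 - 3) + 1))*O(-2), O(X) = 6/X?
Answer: 4750/11 ≈ 431.82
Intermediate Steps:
C(J, Z) = 2*Z/11 (C(J, Z) = (2*Z)*(1/11) = 2*Z/11)
q = 11 (q = 2 - 1*((5 - 3) + 1)*6/(-2) = 2 - 1*(2 + 1)*6*(-1/2) = 2 - 1*3*(-3) = 2 - 3*(-3) = 2 - 1*(-9) = 2 + 9 = 11)
38*(q + C(10, 2)) = 38*(11 + (2/11)*2) = 38*(11 + 4/11) = 38*(125/11) = 4750/11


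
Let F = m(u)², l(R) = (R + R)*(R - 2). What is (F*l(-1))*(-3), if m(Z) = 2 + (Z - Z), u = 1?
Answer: -72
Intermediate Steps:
l(R) = 2*R*(-2 + R) (l(R) = (2*R)*(-2 + R) = 2*R*(-2 + R))
m(Z) = 2 (m(Z) = 2 + 0 = 2)
F = 4 (F = 2² = 4)
(F*l(-1))*(-3) = (4*(2*(-1)*(-2 - 1)))*(-3) = (4*(2*(-1)*(-3)))*(-3) = (4*6)*(-3) = 24*(-3) = -72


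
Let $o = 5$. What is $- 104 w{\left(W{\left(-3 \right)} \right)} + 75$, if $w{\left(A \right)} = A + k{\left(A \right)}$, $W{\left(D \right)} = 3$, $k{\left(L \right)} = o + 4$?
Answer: $-1173$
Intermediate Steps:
$k{\left(L \right)} = 9$ ($k{\left(L \right)} = 5 + 4 = 9$)
$w{\left(A \right)} = 9 + A$ ($w{\left(A \right)} = A + 9 = 9 + A$)
$- 104 w{\left(W{\left(-3 \right)} \right)} + 75 = - 104 \left(9 + 3\right) + 75 = \left(-104\right) 12 + 75 = -1248 + 75 = -1173$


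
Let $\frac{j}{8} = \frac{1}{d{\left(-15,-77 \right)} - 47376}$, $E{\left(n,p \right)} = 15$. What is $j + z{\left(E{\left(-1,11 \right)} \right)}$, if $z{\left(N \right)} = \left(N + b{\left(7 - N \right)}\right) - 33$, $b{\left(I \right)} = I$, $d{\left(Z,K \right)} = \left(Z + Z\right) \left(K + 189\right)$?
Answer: $- \frac{164893}{6342} \approx -26.0$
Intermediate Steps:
$d{\left(Z,K \right)} = 2 Z \left(189 + K\right)$
$j = - \frac{1}{6342}$ ($j = \frac{8}{2 \left(-15\right) \left(189 - 77\right) - 47376} = \frac{8}{2 \left(-15\right) 112 - 47376} = \frac{8}{-3360 - 47376} = \frac{8}{-50736} = 8 \left(- \frac{1}{50736}\right) = - \frac{1}{6342} \approx -0.00015768$)
$z{\left(N \right)} = -26$ ($z{\left(N \right)} = \left(N - \left(-7 + N\right)\right) - 33 = 7 - 33 = -26$)
$j + z{\left(E{\left(-1,11 \right)} \right)} = - \frac{1}{6342} - 26 = - \frac{164893}{6342}$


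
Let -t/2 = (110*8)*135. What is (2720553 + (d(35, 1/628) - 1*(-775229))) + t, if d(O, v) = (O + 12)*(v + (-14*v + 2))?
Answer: 2046196717/628 ≈ 3.2583e+6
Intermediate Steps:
d(O, v) = (2 - 13*v)*(12 + O) (d(O, v) = (12 + O)*(v + (2 - 14*v)) = (12 + O)*(2 - 13*v) = (2 - 13*v)*(12 + O))
t = -237600 (t = -2*110*8*135 = -1760*135 = -2*118800 = -237600)
(2720553 + (d(35, 1/628) - 1*(-775229))) + t = (2720553 + ((24 - 156/628 + 2*35 - 13*35/628) - 1*(-775229))) - 237600 = (2720553 + ((24 - 156*1/628 + 70 - 13*35*1/628) + 775229)) - 237600 = (2720553 + ((24 - 39/157 + 70 - 455/628) + 775229)) - 237600 = (2720553 + (58421/628 + 775229)) - 237600 = (2720553 + 486902233/628) - 237600 = 2195409517/628 - 237600 = 2046196717/628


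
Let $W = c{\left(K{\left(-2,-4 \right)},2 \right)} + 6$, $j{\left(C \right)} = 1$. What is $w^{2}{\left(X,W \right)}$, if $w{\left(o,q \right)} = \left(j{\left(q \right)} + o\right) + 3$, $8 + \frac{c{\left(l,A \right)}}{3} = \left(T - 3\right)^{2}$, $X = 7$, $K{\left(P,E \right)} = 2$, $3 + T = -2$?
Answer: $121$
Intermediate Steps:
$T = -5$ ($T = -3 - 2 = -5$)
$c{\left(l,A \right)} = 168$ ($c{\left(l,A \right)} = -24 + 3 \left(-5 - 3\right)^{2} = -24 + 3 \left(-8\right)^{2} = -24 + 3 \cdot 64 = -24 + 192 = 168$)
$W = 174$ ($W = 168 + 6 = 174$)
$w{\left(o,q \right)} = 4 + o$ ($w{\left(o,q \right)} = \left(1 + o\right) + 3 = 4 + o$)
$w^{2}{\left(X,W \right)} = \left(4 + 7\right)^{2} = 11^{2} = 121$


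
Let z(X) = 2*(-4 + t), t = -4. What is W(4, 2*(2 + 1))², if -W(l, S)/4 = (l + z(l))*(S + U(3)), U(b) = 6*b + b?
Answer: 1679616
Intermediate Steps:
U(b) = 7*b
z(X) = -16 (z(X) = 2*(-4 - 4) = 2*(-8) = -16)
W(l, S) = -4*(-16 + l)*(21 + S) (W(l, S) = -4*(l - 16)*(S + 7*3) = -4*(-16 + l)*(S + 21) = -4*(-16 + l)*(21 + S))
W(4, 2*(2 + 1))² = (1344 - 84*4 + 64*(2*(2 + 1)) - 4*2*(2 + 1)*4)² = (1344 - 336 + 64*(2*3) - 4*2*3*4)² = (1344 - 336 + 64*6 - 4*6*4)² = (1344 - 336 + 384 - 96)² = 1296² = 1679616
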